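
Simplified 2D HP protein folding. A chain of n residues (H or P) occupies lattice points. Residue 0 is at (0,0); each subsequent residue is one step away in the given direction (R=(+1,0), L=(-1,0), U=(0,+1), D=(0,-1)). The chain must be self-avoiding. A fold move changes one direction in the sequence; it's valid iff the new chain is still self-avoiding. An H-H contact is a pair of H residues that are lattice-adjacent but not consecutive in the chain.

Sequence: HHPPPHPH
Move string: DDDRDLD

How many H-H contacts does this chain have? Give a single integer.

Positions: [(0, 0), (0, -1), (0, -2), (0, -3), (1, -3), (1, -4), (0, -4), (0, -5)]
No H-H contacts found.

Answer: 0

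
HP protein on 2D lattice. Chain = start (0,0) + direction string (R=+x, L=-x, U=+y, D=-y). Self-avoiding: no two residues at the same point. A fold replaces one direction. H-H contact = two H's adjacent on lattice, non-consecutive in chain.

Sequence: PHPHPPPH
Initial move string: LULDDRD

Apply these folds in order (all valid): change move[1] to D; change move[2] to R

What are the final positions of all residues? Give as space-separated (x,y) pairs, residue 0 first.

Initial moves: LULDDRD
Fold: move[1]->D => LDLDDRD (positions: [(0, 0), (-1, 0), (-1, -1), (-2, -1), (-2, -2), (-2, -3), (-1, -3), (-1, -4)])
Fold: move[2]->R => LDRDDRD (positions: [(0, 0), (-1, 0), (-1, -1), (0, -1), (0, -2), (0, -3), (1, -3), (1, -4)])

Answer: (0,0) (-1,0) (-1,-1) (0,-1) (0,-2) (0,-3) (1,-3) (1,-4)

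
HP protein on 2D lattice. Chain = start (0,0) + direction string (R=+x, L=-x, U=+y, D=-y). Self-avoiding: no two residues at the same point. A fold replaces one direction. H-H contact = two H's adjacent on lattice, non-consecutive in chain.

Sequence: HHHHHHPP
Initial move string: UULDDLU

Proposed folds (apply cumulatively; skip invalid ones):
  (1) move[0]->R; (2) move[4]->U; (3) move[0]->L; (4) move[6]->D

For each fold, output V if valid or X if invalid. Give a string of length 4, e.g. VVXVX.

Initial: UULDDLU -> [(0, 0), (0, 1), (0, 2), (-1, 2), (-1, 1), (-1, 0), (-2, 0), (-2, 1)]
Fold 1: move[0]->R => RULDDLU INVALID (collision), skipped
Fold 2: move[4]->U => UULDULU INVALID (collision), skipped
Fold 3: move[0]->L => LULDDLU VALID
Fold 4: move[6]->D => LULDDLD VALID

Answer: XXVV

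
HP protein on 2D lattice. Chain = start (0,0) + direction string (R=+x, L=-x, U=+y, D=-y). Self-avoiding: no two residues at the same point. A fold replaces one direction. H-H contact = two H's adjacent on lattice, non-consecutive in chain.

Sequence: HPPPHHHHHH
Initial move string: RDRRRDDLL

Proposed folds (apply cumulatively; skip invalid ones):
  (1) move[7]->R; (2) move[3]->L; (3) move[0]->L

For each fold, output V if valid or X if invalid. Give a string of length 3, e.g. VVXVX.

Answer: XXV

Derivation:
Initial: RDRRRDDLL -> [(0, 0), (1, 0), (1, -1), (2, -1), (3, -1), (4, -1), (4, -2), (4, -3), (3, -3), (2, -3)]
Fold 1: move[7]->R => RDRRRDDRL INVALID (collision), skipped
Fold 2: move[3]->L => RDRLRDDLL INVALID (collision), skipped
Fold 3: move[0]->L => LDRRRDDLL VALID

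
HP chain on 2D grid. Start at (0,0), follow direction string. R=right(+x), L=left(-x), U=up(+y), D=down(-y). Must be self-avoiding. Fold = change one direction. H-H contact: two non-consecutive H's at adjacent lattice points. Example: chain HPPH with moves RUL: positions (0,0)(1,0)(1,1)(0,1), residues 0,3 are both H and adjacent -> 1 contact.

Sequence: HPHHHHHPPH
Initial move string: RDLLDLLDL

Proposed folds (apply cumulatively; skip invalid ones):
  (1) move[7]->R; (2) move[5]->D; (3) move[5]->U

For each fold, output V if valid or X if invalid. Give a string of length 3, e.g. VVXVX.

Answer: XVX

Derivation:
Initial: RDLLDLLDL -> [(0, 0), (1, 0), (1, -1), (0, -1), (-1, -1), (-1, -2), (-2, -2), (-3, -2), (-3, -3), (-4, -3)]
Fold 1: move[7]->R => RDLLDLLRL INVALID (collision), skipped
Fold 2: move[5]->D => RDLLDDLDL VALID
Fold 3: move[5]->U => RDLLDULDL INVALID (collision), skipped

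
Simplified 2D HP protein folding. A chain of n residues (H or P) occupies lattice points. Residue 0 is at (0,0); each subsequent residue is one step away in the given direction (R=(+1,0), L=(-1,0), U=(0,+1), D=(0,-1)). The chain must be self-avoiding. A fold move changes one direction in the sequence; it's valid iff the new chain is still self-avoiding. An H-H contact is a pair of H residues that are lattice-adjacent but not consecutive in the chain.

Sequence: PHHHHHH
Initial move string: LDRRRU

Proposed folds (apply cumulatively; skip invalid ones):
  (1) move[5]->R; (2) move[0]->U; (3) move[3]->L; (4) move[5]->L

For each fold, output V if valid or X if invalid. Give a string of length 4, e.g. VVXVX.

Initial: LDRRRU -> [(0, 0), (-1, 0), (-1, -1), (0, -1), (1, -1), (2, -1), (2, 0)]
Fold 1: move[5]->R => LDRRRR VALID
Fold 2: move[0]->U => UDRRRR INVALID (collision), skipped
Fold 3: move[3]->L => LDRLRR INVALID (collision), skipped
Fold 4: move[5]->L => LDRRRL INVALID (collision), skipped

Answer: VXXX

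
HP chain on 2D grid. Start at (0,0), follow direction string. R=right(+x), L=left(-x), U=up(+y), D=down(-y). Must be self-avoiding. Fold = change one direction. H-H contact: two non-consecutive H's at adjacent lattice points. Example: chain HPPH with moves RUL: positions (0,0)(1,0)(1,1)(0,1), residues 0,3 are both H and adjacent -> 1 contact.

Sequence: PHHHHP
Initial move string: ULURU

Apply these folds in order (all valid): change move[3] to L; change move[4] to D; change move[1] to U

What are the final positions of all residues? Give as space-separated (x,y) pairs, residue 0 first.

Answer: (0,0) (0,1) (0,2) (0,3) (-1,3) (-1,2)

Derivation:
Initial moves: ULURU
Fold: move[3]->L => ULULU (positions: [(0, 0), (0, 1), (-1, 1), (-1, 2), (-2, 2), (-2, 3)])
Fold: move[4]->D => ULULD (positions: [(0, 0), (0, 1), (-1, 1), (-1, 2), (-2, 2), (-2, 1)])
Fold: move[1]->U => UUULD (positions: [(0, 0), (0, 1), (0, 2), (0, 3), (-1, 3), (-1, 2)])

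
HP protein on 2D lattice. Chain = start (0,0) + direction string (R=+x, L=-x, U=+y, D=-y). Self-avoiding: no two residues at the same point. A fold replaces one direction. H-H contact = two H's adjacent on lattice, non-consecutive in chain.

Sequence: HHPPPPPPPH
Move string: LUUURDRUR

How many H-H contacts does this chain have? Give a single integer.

Positions: [(0, 0), (-1, 0), (-1, 1), (-1, 2), (-1, 3), (0, 3), (0, 2), (1, 2), (1, 3), (2, 3)]
No H-H contacts found.

Answer: 0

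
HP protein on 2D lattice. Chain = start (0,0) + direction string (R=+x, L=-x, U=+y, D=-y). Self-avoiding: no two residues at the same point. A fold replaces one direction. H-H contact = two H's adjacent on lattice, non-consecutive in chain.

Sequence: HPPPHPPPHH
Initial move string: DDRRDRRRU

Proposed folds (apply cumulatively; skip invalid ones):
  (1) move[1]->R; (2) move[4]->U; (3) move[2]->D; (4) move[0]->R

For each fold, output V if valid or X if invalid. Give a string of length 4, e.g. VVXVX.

Answer: VVVV

Derivation:
Initial: DDRRDRRRU -> [(0, 0), (0, -1), (0, -2), (1, -2), (2, -2), (2, -3), (3, -3), (4, -3), (5, -3), (5, -2)]
Fold 1: move[1]->R => DRRRDRRRU VALID
Fold 2: move[4]->U => DRRRURRRU VALID
Fold 3: move[2]->D => DRDRURRRU VALID
Fold 4: move[0]->R => RRDRURRRU VALID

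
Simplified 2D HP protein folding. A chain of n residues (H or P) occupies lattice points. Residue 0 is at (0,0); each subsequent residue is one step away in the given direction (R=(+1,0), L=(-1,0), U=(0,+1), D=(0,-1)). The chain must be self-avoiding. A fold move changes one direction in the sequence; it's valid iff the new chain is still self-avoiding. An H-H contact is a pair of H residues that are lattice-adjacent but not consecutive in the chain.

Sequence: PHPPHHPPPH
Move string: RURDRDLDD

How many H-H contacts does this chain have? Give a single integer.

Answer: 1

Derivation:
Positions: [(0, 0), (1, 0), (1, 1), (2, 1), (2, 0), (3, 0), (3, -1), (2, -1), (2, -2), (2, -3)]
H-H contact: residue 1 @(1,0) - residue 4 @(2, 0)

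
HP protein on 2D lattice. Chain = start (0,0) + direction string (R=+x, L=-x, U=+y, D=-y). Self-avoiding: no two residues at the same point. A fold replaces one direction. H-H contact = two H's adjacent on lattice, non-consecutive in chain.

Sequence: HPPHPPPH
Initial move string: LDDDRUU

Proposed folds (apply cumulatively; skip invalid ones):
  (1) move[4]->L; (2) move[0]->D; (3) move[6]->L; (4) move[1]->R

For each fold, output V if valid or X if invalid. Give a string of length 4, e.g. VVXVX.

Answer: VVVV

Derivation:
Initial: LDDDRUU -> [(0, 0), (-1, 0), (-1, -1), (-1, -2), (-1, -3), (0, -3), (0, -2), (0, -1)]
Fold 1: move[4]->L => LDDDLUU VALID
Fold 2: move[0]->D => DDDDLUU VALID
Fold 3: move[6]->L => DDDDLUL VALID
Fold 4: move[1]->R => DRDDLUL VALID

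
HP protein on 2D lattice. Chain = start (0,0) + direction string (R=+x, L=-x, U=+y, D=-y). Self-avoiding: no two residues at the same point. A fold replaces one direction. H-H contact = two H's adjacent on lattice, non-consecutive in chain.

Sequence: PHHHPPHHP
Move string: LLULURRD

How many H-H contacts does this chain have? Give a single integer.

Answer: 1

Derivation:
Positions: [(0, 0), (-1, 0), (-2, 0), (-2, 1), (-3, 1), (-3, 2), (-2, 2), (-1, 2), (-1, 1)]
H-H contact: residue 3 @(-2,1) - residue 6 @(-2, 2)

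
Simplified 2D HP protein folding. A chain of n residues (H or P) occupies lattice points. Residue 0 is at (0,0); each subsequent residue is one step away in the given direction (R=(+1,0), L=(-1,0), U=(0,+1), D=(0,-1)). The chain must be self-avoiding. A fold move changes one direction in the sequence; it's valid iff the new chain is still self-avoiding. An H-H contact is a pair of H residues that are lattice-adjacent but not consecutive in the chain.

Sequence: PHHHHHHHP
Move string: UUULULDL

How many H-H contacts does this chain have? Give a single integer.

Positions: [(0, 0), (0, 1), (0, 2), (0, 3), (-1, 3), (-1, 4), (-2, 4), (-2, 3), (-3, 3)]
H-H contact: residue 4 @(-1,3) - residue 7 @(-2, 3)

Answer: 1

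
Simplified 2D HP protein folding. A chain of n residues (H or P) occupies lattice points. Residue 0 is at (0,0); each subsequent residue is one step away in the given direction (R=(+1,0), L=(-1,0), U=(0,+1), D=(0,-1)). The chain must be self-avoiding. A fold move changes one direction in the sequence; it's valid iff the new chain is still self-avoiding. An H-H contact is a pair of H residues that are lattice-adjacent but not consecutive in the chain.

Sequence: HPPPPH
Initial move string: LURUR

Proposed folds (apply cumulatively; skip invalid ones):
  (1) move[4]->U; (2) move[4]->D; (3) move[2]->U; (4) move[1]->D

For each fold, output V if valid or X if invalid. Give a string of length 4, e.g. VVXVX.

Answer: VXVX

Derivation:
Initial: LURUR -> [(0, 0), (-1, 0), (-1, 1), (0, 1), (0, 2), (1, 2)]
Fold 1: move[4]->U => LURUU VALID
Fold 2: move[4]->D => LURUD INVALID (collision), skipped
Fold 3: move[2]->U => LUUUU VALID
Fold 4: move[1]->D => LDUUU INVALID (collision), skipped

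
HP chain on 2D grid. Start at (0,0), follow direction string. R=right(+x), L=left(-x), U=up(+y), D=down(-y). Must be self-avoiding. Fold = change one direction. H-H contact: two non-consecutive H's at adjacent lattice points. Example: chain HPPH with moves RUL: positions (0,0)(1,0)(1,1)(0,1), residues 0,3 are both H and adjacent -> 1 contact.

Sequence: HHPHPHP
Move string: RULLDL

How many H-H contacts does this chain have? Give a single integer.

Positions: [(0, 0), (1, 0), (1, 1), (0, 1), (-1, 1), (-1, 0), (-2, 0)]
H-H contact: residue 0 @(0,0) - residue 5 @(-1, 0)
H-H contact: residue 0 @(0,0) - residue 3 @(0, 1)

Answer: 2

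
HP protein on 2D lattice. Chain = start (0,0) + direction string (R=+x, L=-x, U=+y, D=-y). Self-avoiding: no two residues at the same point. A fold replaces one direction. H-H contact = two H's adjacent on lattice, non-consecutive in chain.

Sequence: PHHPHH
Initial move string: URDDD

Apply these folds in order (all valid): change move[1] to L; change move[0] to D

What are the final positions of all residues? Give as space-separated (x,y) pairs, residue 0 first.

Initial moves: URDDD
Fold: move[1]->L => ULDDD (positions: [(0, 0), (0, 1), (-1, 1), (-1, 0), (-1, -1), (-1, -2)])
Fold: move[0]->D => DLDDD (positions: [(0, 0), (0, -1), (-1, -1), (-1, -2), (-1, -3), (-1, -4)])

Answer: (0,0) (0,-1) (-1,-1) (-1,-2) (-1,-3) (-1,-4)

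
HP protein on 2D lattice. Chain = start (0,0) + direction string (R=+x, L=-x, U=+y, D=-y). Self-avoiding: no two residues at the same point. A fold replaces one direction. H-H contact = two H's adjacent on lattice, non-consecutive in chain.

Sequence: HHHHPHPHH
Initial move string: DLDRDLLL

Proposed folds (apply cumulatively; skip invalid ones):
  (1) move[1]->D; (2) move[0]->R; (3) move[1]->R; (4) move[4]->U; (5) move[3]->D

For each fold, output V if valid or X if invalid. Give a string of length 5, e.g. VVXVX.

Initial: DLDRDLLL -> [(0, 0), (0, -1), (-1, -1), (-1, -2), (0, -2), (0, -3), (-1, -3), (-2, -3), (-3, -3)]
Fold 1: move[1]->D => DDDRDLLL VALID
Fold 2: move[0]->R => RDDRDLLL VALID
Fold 3: move[1]->R => RRDRDLLL VALID
Fold 4: move[4]->U => RRDRULLL INVALID (collision), skipped
Fold 5: move[3]->D => RRDDDLLL VALID

Answer: VVVXV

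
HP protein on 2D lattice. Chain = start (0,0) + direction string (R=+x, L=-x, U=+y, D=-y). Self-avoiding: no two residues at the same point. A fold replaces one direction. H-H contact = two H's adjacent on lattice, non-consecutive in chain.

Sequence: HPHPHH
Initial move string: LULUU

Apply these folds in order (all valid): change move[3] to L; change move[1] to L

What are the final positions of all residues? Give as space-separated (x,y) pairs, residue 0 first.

Answer: (0,0) (-1,0) (-2,0) (-3,0) (-4,0) (-4,1)

Derivation:
Initial moves: LULUU
Fold: move[3]->L => LULLU (positions: [(0, 0), (-1, 0), (-1, 1), (-2, 1), (-3, 1), (-3, 2)])
Fold: move[1]->L => LLLLU (positions: [(0, 0), (-1, 0), (-2, 0), (-3, 0), (-4, 0), (-4, 1)])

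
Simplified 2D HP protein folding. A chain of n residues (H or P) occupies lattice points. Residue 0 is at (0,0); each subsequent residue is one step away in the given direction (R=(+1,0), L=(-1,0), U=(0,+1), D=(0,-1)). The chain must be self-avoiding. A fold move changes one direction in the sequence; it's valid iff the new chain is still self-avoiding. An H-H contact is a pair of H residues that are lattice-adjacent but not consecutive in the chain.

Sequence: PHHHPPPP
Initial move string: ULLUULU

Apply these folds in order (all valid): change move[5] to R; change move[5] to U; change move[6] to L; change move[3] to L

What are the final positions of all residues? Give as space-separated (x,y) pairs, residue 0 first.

Initial moves: ULLUULU
Fold: move[5]->R => ULLUURU (positions: [(0, 0), (0, 1), (-1, 1), (-2, 1), (-2, 2), (-2, 3), (-1, 3), (-1, 4)])
Fold: move[5]->U => ULLUUUU (positions: [(0, 0), (0, 1), (-1, 1), (-2, 1), (-2, 2), (-2, 3), (-2, 4), (-2, 5)])
Fold: move[6]->L => ULLUUUL (positions: [(0, 0), (0, 1), (-1, 1), (-2, 1), (-2, 2), (-2, 3), (-2, 4), (-3, 4)])
Fold: move[3]->L => ULLLUUL (positions: [(0, 0), (0, 1), (-1, 1), (-2, 1), (-3, 1), (-3, 2), (-3, 3), (-4, 3)])

Answer: (0,0) (0,1) (-1,1) (-2,1) (-3,1) (-3,2) (-3,3) (-4,3)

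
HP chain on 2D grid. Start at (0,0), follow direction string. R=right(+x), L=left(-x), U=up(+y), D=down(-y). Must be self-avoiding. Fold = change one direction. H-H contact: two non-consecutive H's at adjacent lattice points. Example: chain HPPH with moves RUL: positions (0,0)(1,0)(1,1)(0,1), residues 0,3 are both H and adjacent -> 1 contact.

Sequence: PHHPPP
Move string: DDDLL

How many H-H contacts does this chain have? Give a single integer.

Answer: 0

Derivation:
Positions: [(0, 0), (0, -1), (0, -2), (0, -3), (-1, -3), (-2, -3)]
No H-H contacts found.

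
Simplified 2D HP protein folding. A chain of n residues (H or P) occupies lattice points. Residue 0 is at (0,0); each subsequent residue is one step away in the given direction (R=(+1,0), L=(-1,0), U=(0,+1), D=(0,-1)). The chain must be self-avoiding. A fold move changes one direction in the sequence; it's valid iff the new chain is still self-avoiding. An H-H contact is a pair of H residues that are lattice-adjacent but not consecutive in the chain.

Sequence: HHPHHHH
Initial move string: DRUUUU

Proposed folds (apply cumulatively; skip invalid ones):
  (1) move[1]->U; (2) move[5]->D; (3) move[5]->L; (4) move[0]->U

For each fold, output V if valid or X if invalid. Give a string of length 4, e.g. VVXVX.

Initial: DRUUUU -> [(0, 0), (0, -1), (1, -1), (1, 0), (1, 1), (1, 2), (1, 3)]
Fold 1: move[1]->U => DUUUUU INVALID (collision), skipped
Fold 2: move[5]->D => DRUUUD INVALID (collision), skipped
Fold 3: move[5]->L => DRUUUL VALID
Fold 4: move[0]->U => URUUUL VALID

Answer: XXVV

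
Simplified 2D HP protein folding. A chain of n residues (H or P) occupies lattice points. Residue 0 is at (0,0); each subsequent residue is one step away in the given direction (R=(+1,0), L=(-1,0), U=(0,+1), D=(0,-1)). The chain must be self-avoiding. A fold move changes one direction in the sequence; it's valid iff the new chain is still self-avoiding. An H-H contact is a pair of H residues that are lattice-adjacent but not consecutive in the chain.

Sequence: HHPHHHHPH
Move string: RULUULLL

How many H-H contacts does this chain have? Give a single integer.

Answer: 1

Derivation:
Positions: [(0, 0), (1, 0), (1, 1), (0, 1), (0, 2), (0, 3), (-1, 3), (-2, 3), (-3, 3)]
H-H contact: residue 0 @(0,0) - residue 3 @(0, 1)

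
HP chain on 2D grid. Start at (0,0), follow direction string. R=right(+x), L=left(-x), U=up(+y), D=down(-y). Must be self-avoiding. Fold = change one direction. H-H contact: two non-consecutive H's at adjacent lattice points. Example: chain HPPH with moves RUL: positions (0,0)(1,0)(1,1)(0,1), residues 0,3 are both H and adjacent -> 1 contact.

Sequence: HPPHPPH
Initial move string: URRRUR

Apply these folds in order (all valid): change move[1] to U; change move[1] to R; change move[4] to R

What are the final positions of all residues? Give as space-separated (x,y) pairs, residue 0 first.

Initial moves: URRRUR
Fold: move[1]->U => UURRUR (positions: [(0, 0), (0, 1), (0, 2), (1, 2), (2, 2), (2, 3), (3, 3)])
Fold: move[1]->R => URRRUR (positions: [(0, 0), (0, 1), (1, 1), (2, 1), (3, 1), (3, 2), (4, 2)])
Fold: move[4]->R => URRRRR (positions: [(0, 0), (0, 1), (1, 1), (2, 1), (3, 1), (4, 1), (5, 1)])

Answer: (0,0) (0,1) (1,1) (2,1) (3,1) (4,1) (5,1)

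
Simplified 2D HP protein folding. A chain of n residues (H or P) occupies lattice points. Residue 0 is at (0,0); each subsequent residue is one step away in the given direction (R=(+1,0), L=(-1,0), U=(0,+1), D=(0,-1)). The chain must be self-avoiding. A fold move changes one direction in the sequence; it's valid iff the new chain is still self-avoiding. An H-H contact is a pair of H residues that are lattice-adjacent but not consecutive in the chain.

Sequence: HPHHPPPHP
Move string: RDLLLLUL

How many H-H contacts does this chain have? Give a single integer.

Positions: [(0, 0), (1, 0), (1, -1), (0, -1), (-1, -1), (-2, -1), (-3, -1), (-3, 0), (-4, 0)]
H-H contact: residue 0 @(0,0) - residue 3 @(0, -1)

Answer: 1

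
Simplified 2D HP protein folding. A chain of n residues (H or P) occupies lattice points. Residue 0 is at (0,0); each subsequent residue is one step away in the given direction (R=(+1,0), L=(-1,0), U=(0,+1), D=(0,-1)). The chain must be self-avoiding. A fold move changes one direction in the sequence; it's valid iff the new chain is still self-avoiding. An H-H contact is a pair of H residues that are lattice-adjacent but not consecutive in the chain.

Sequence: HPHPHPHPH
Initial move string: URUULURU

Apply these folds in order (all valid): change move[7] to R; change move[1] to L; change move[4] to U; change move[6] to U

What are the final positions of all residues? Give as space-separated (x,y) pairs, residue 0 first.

Initial moves: URUULURU
Fold: move[7]->R => URUULURR (positions: [(0, 0), (0, 1), (1, 1), (1, 2), (1, 3), (0, 3), (0, 4), (1, 4), (2, 4)])
Fold: move[1]->L => ULUULURR (positions: [(0, 0), (0, 1), (-1, 1), (-1, 2), (-1, 3), (-2, 3), (-2, 4), (-1, 4), (0, 4)])
Fold: move[4]->U => ULUUUURR (positions: [(0, 0), (0, 1), (-1, 1), (-1, 2), (-1, 3), (-1, 4), (-1, 5), (0, 5), (1, 5)])
Fold: move[6]->U => ULUUUUUR (positions: [(0, 0), (0, 1), (-1, 1), (-1, 2), (-1, 3), (-1, 4), (-1, 5), (-1, 6), (0, 6)])

Answer: (0,0) (0,1) (-1,1) (-1,2) (-1,3) (-1,4) (-1,5) (-1,6) (0,6)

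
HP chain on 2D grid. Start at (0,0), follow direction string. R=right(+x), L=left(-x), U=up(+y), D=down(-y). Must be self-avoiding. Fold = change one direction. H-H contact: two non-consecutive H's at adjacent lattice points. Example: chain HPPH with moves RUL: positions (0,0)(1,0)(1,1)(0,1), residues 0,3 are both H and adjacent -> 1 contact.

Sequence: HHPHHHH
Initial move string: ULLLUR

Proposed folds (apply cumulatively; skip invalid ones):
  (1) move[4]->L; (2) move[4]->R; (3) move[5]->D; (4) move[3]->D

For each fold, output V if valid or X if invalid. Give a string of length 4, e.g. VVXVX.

Initial: ULLLUR -> [(0, 0), (0, 1), (-1, 1), (-2, 1), (-3, 1), (-3, 2), (-2, 2)]
Fold 1: move[4]->L => ULLLLR INVALID (collision), skipped
Fold 2: move[4]->R => ULLLRR INVALID (collision), skipped
Fold 3: move[5]->D => ULLLUD INVALID (collision), skipped
Fold 4: move[3]->D => ULLDUR INVALID (collision), skipped

Answer: XXXX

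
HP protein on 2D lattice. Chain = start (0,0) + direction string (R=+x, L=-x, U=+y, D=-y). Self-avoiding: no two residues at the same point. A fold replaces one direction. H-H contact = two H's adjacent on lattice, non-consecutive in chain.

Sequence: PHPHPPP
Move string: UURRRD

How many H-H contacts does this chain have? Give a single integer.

Positions: [(0, 0), (0, 1), (0, 2), (1, 2), (2, 2), (3, 2), (3, 1)]
No H-H contacts found.

Answer: 0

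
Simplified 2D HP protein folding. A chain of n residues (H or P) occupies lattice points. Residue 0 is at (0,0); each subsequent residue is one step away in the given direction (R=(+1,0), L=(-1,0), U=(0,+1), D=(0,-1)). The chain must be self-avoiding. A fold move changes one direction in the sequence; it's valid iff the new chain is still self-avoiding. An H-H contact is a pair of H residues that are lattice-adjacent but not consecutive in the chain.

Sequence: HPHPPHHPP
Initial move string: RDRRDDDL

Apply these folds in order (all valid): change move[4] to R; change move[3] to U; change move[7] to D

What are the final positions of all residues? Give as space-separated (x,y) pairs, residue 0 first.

Answer: (0,0) (1,0) (1,-1) (2,-1) (2,0) (3,0) (3,-1) (3,-2) (3,-3)

Derivation:
Initial moves: RDRRDDDL
Fold: move[4]->R => RDRRRDDL (positions: [(0, 0), (1, 0), (1, -1), (2, -1), (3, -1), (4, -1), (4, -2), (4, -3), (3, -3)])
Fold: move[3]->U => RDRURDDL (positions: [(0, 0), (1, 0), (1, -1), (2, -1), (2, 0), (3, 0), (3, -1), (3, -2), (2, -2)])
Fold: move[7]->D => RDRURDDD (positions: [(0, 0), (1, 0), (1, -1), (2, -1), (2, 0), (3, 0), (3, -1), (3, -2), (3, -3)])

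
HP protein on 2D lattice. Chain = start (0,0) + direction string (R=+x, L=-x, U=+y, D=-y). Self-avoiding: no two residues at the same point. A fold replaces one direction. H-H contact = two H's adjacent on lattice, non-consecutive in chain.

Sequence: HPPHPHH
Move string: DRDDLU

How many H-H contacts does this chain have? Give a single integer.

Positions: [(0, 0), (0, -1), (1, -1), (1, -2), (1, -3), (0, -3), (0, -2)]
H-H contact: residue 3 @(1,-2) - residue 6 @(0, -2)

Answer: 1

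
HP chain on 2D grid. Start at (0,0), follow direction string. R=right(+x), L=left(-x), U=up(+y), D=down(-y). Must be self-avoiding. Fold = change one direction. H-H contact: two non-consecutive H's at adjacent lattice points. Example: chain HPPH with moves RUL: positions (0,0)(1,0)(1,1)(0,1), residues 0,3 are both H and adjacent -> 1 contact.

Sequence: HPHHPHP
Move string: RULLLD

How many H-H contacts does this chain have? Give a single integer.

Positions: [(0, 0), (1, 0), (1, 1), (0, 1), (-1, 1), (-2, 1), (-2, 0)]
H-H contact: residue 0 @(0,0) - residue 3 @(0, 1)

Answer: 1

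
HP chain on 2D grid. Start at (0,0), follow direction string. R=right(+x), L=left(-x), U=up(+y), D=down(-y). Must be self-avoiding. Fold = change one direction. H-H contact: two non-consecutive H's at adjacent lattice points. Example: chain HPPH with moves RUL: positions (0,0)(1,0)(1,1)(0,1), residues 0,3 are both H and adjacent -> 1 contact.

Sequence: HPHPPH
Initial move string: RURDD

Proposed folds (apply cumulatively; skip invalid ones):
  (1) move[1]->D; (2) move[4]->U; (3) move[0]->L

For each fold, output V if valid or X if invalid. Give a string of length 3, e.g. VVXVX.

Initial: RURDD -> [(0, 0), (1, 0), (1, 1), (2, 1), (2, 0), (2, -1)]
Fold 1: move[1]->D => RDRDD VALID
Fold 2: move[4]->U => RDRDU INVALID (collision), skipped
Fold 3: move[0]->L => LDRDD VALID

Answer: VXV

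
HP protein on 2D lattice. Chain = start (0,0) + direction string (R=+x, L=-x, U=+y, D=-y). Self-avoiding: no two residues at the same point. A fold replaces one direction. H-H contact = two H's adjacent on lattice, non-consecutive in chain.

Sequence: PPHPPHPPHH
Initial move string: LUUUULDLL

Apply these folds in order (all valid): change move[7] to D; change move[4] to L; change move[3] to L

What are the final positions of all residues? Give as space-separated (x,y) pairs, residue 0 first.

Initial moves: LUUUULDLL
Fold: move[7]->D => LUUUULDDL (positions: [(0, 0), (-1, 0), (-1, 1), (-1, 2), (-1, 3), (-1, 4), (-2, 4), (-2, 3), (-2, 2), (-3, 2)])
Fold: move[4]->L => LUUULLDDL (positions: [(0, 0), (-1, 0), (-1, 1), (-1, 2), (-1, 3), (-2, 3), (-3, 3), (-3, 2), (-3, 1), (-4, 1)])
Fold: move[3]->L => LUULLLDDL (positions: [(0, 0), (-1, 0), (-1, 1), (-1, 2), (-2, 2), (-3, 2), (-4, 2), (-4, 1), (-4, 0), (-5, 0)])

Answer: (0,0) (-1,0) (-1,1) (-1,2) (-2,2) (-3,2) (-4,2) (-4,1) (-4,0) (-5,0)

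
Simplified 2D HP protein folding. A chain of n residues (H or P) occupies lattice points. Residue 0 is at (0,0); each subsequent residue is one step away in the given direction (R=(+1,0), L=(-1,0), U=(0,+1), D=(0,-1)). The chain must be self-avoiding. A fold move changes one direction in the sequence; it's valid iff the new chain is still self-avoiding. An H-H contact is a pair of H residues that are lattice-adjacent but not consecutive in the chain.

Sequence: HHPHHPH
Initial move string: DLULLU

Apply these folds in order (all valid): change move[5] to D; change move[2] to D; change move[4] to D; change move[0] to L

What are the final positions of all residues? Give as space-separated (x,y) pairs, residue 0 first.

Initial moves: DLULLU
Fold: move[5]->D => DLULLD (positions: [(0, 0), (0, -1), (-1, -1), (-1, 0), (-2, 0), (-3, 0), (-3, -1)])
Fold: move[2]->D => DLDLLD (positions: [(0, 0), (0, -1), (-1, -1), (-1, -2), (-2, -2), (-3, -2), (-3, -3)])
Fold: move[4]->D => DLDLDD (positions: [(0, 0), (0, -1), (-1, -1), (-1, -2), (-2, -2), (-2, -3), (-2, -4)])
Fold: move[0]->L => LLDLDD (positions: [(0, 0), (-1, 0), (-2, 0), (-2, -1), (-3, -1), (-3, -2), (-3, -3)])

Answer: (0,0) (-1,0) (-2,0) (-2,-1) (-3,-1) (-3,-2) (-3,-3)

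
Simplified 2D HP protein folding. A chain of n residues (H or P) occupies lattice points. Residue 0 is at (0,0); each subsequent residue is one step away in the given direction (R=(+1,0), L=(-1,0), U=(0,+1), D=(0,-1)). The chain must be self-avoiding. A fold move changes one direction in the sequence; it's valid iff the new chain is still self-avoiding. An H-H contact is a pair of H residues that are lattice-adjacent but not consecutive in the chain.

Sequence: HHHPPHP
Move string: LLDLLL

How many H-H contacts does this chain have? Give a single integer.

Positions: [(0, 0), (-1, 0), (-2, 0), (-2, -1), (-3, -1), (-4, -1), (-5, -1)]
No H-H contacts found.

Answer: 0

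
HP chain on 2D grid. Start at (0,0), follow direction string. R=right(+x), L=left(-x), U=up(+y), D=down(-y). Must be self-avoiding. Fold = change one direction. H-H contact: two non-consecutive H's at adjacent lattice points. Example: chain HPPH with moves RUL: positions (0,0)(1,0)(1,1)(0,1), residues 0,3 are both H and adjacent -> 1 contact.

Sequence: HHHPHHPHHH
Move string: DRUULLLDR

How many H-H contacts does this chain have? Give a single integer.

Answer: 2

Derivation:
Positions: [(0, 0), (0, -1), (1, -1), (1, 0), (1, 1), (0, 1), (-1, 1), (-2, 1), (-2, 0), (-1, 0)]
H-H contact: residue 0 @(0,0) - residue 9 @(-1, 0)
H-H contact: residue 0 @(0,0) - residue 5 @(0, 1)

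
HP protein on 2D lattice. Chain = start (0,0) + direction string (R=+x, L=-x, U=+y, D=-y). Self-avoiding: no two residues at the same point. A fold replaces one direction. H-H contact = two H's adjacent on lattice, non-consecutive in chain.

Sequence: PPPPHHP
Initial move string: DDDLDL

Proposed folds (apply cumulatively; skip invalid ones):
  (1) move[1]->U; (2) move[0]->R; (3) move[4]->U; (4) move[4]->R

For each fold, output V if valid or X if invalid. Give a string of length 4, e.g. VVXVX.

Answer: XVVX

Derivation:
Initial: DDDLDL -> [(0, 0), (0, -1), (0, -2), (0, -3), (-1, -3), (-1, -4), (-2, -4)]
Fold 1: move[1]->U => DUDLDL INVALID (collision), skipped
Fold 2: move[0]->R => RDDLDL VALID
Fold 3: move[4]->U => RDDLUL VALID
Fold 4: move[4]->R => RDDLRL INVALID (collision), skipped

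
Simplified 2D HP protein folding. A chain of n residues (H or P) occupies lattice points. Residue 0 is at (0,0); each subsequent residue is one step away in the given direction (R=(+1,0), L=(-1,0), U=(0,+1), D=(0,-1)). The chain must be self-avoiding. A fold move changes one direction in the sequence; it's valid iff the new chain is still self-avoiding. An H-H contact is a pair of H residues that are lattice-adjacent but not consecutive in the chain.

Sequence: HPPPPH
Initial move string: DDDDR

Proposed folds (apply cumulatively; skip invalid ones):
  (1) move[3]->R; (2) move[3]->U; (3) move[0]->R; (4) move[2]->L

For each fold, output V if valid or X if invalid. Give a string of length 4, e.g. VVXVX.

Answer: VXVX

Derivation:
Initial: DDDDR -> [(0, 0), (0, -1), (0, -2), (0, -3), (0, -4), (1, -4)]
Fold 1: move[3]->R => DDDRR VALID
Fold 2: move[3]->U => DDDUR INVALID (collision), skipped
Fold 3: move[0]->R => RDDRR VALID
Fold 4: move[2]->L => RDLRR INVALID (collision), skipped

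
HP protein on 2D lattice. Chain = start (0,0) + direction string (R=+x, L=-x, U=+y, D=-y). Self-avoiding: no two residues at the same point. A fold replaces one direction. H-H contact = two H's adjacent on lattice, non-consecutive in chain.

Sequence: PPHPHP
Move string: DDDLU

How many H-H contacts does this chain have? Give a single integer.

Answer: 0

Derivation:
Positions: [(0, 0), (0, -1), (0, -2), (0, -3), (-1, -3), (-1, -2)]
No H-H contacts found.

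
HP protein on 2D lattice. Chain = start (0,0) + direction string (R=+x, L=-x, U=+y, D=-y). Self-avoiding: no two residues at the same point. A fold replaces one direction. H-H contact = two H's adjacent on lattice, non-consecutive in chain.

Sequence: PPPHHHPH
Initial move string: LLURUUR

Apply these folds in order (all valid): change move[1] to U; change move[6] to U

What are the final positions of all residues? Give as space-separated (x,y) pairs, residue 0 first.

Answer: (0,0) (-1,0) (-1,1) (-1,2) (0,2) (0,3) (0,4) (0,5)

Derivation:
Initial moves: LLURUUR
Fold: move[1]->U => LUURUUR (positions: [(0, 0), (-1, 0), (-1, 1), (-1, 2), (0, 2), (0, 3), (0, 4), (1, 4)])
Fold: move[6]->U => LUURUUU (positions: [(0, 0), (-1, 0), (-1, 1), (-1, 2), (0, 2), (0, 3), (0, 4), (0, 5)])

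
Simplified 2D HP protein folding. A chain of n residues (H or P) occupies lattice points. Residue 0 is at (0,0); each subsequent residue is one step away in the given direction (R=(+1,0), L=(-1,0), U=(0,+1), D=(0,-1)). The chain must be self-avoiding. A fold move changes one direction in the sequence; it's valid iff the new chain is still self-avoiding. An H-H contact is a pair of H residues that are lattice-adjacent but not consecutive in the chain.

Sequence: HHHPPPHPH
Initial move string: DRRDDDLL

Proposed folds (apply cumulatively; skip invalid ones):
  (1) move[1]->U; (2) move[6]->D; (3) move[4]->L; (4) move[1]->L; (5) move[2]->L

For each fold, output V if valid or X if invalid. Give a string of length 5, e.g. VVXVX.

Answer: XVVXX

Derivation:
Initial: DRRDDDLL -> [(0, 0), (0, -1), (1, -1), (2, -1), (2, -2), (2, -3), (2, -4), (1, -4), (0, -4)]
Fold 1: move[1]->U => DURDDDLL INVALID (collision), skipped
Fold 2: move[6]->D => DRRDDDDL VALID
Fold 3: move[4]->L => DRRDLDDL VALID
Fold 4: move[1]->L => DLRDLDDL INVALID (collision), skipped
Fold 5: move[2]->L => DRLDLDDL INVALID (collision), skipped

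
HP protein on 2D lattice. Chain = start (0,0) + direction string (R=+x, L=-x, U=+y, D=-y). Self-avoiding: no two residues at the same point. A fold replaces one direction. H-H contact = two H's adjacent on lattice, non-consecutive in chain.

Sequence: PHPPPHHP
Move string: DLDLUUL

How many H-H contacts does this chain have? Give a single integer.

Positions: [(0, 0), (0, -1), (-1, -1), (-1, -2), (-2, -2), (-2, -1), (-2, 0), (-3, 0)]
No H-H contacts found.

Answer: 0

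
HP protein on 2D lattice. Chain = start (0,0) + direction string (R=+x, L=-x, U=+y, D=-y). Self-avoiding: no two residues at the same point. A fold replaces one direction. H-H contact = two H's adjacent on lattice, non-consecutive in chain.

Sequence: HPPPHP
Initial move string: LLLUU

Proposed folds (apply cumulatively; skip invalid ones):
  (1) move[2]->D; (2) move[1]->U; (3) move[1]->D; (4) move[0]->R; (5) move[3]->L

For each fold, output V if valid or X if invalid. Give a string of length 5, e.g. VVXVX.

Answer: XVVXV

Derivation:
Initial: LLLUU -> [(0, 0), (-1, 0), (-2, 0), (-3, 0), (-3, 1), (-3, 2)]
Fold 1: move[2]->D => LLDUU INVALID (collision), skipped
Fold 2: move[1]->U => LULUU VALID
Fold 3: move[1]->D => LDLUU VALID
Fold 4: move[0]->R => RDLUU INVALID (collision), skipped
Fold 5: move[3]->L => LDLLU VALID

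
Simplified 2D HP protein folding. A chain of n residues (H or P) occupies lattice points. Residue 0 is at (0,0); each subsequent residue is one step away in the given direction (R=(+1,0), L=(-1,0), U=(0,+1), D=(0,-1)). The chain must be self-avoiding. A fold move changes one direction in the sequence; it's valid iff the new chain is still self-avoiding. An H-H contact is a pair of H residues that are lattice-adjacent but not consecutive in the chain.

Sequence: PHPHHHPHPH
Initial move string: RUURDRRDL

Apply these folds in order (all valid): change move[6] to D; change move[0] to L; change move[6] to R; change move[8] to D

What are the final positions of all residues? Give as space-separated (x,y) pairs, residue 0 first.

Initial moves: RUURDRRDL
Fold: move[6]->D => RUURDRDDL (positions: [(0, 0), (1, 0), (1, 1), (1, 2), (2, 2), (2, 1), (3, 1), (3, 0), (3, -1), (2, -1)])
Fold: move[0]->L => LUURDRDDL (positions: [(0, 0), (-1, 0), (-1, 1), (-1, 2), (0, 2), (0, 1), (1, 1), (1, 0), (1, -1), (0, -1)])
Fold: move[6]->R => LUURDRRDL (positions: [(0, 0), (-1, 0), (-1, 1), (-1, 2), (0, 2), (0, 1), (1, 1), (2, 1), (2, 0), (1, 0)])
Fold: move[8]->D => LUURDRRDD (positions: [(0, 0), (-1, 0), (-1, 1), (-1, 2), (0, 2), (0, 1), (1, 1), (2, 1), (2, 0), (2, -1)])

Answer: (0,0) (-1,0) (-1,1) (-1,2) (0,2) (0,1) (1,1) (2,1) (2,0) (2,-1)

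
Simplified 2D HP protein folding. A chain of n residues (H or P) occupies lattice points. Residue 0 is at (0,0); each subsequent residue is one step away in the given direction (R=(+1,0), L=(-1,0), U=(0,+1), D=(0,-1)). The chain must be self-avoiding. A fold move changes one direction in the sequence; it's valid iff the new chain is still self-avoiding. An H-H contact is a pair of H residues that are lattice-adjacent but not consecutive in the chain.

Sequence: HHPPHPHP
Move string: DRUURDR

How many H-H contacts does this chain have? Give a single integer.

Answer: 0

Derivation:
Positions: [(0, 0), (0, -1), (1, -1), (1, 0), (1, 1), (2, 1), (2, 0), (3, 0)]
No H-H contacts found.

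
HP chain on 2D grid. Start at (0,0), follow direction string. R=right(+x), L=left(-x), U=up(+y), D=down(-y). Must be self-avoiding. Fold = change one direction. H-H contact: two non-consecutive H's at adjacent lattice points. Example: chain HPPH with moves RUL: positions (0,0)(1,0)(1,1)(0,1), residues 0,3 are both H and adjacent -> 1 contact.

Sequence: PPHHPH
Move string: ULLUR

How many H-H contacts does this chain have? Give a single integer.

Positions: [(0, 0), (0, 1), (-1, 1), (-2, 1), (-2, 2), (-1, 2)]
H-H contact: residue 2 @(-1,1) - residue 5 @(-1, 2)

Answer: 1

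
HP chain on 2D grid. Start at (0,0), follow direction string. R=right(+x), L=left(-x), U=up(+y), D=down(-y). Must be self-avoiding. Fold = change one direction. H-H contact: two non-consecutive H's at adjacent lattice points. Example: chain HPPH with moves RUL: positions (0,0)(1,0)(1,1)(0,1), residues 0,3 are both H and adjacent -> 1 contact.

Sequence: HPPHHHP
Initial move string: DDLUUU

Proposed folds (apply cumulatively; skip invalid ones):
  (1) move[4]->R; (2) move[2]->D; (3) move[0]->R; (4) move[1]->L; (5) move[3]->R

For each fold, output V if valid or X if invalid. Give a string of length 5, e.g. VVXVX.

Answer: XXXVX

Derivation:
Initial: DDLUUU -> [(0, 0), (0, -1), (0, -2), (-1, -2), (-1, -1), (-1, 0), (-1, 1)]
Fold 1: move[4]->R => DDLURU INVALID (collision), skipped
Fold 2: move[2]->D => DDDUUU INVALID (collision), skipped
Fold 3: move[0]->R => RDLUUU INVALID (collision), skipped
Fold 4: move[1]->L => DLLUUU VALID
Fold 5: move[3]->R => DLLRUU INVALID (collision), skipped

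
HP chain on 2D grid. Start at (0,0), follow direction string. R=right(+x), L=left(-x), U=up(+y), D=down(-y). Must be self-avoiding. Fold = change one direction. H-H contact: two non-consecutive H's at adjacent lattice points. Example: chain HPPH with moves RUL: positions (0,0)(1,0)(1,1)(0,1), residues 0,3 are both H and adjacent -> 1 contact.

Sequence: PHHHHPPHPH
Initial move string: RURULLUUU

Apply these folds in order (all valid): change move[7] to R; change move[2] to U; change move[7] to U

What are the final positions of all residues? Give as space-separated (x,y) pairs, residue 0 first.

Initial moves: RURULLUUU
Fold: move[7]->R => RURULLURU (positions: [(0, 0), (1, 0), (1, 1), (2, 1), (2, 2), (1, 2), (0, 2), (0, 3), (1, 3), (1, 4)])
Fold: move[2]->U => RUUULLURU (positions: [(0, 0), (1, 0), (1, 1), (1, 2), (1, 3), (0, 3), (-1, 3), (-1, 4), (0, 4), (0, 5)])
Fold: move[7]->U => RUUULLUUU (positions: [(0, 0), (1, 0), (1, 1), (1, 2), (1, 3), (0, 3), (-1, 3), (-1, 4), (-1, 5), (-1, 6)])

Answer: (0,0) (1,0) (1,1) (1,2) (1,3) (0,3) (-1,3) (-1,4) (-1,5) (-1,6)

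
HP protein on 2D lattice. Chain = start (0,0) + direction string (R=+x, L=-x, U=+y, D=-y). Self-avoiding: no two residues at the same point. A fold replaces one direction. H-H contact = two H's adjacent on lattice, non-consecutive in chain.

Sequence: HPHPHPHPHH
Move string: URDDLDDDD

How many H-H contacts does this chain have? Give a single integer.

Answer: 0

Derivation:
Positions: [(0, 0), (0, 1), (1, 1), (1, 0), (1, -1), (0, -1), (0, -2), (0, -3), (0, -4), (0, -5)]
No H-H contacts found.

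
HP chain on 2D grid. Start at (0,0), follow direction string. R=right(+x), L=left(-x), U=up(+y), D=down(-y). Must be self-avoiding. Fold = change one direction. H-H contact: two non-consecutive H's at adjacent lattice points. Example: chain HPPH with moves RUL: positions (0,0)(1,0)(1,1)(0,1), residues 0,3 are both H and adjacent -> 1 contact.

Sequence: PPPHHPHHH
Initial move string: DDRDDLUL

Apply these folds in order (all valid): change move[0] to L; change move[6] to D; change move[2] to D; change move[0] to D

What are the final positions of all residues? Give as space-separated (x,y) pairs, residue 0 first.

Answer: (0,0) (0,-1) (0,-2) (0,-3) (0,-4) (0,-5) (-1,-5) (-1,-6) (-2,-6)

Derivation:
Initial moves: DDRDDLUL
Fold: move[0]->L => LDRDDLUL (positions: [(0, 0), (-1, 0), (-1, -1), (0, -1), (0, -2), (0, -3), (-1, -3), (-1, -2), (-2, -2)])
Fold: move[6]->D => LDRDDLDL (positions: [(0, 0), (-1, 0), (-1, -1), (0, -1), (0, -2), (0, -3), (-1, -3), (-1, -4), (-2, -4)])
Fold: move[2]->D => LDDDDLDL (positions: [(0, 0), (-1, 0), (-1, -1), (-1, -2), (-1, -3), (-1, -4), (-2, -4), (-2, -5), (-3, -5)])
Fold: move[0]->D => DDDDDLDL (positions: [(0, 0), (0, -1), (0, -2), (0, -3), (0, -4), (0, -5), (-1, -5), (-1, -6), (-2, -6)])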